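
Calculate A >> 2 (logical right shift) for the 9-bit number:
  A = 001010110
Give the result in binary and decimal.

Logical shift right by 2: drop the bottom 2 bit(s), prepend 2 zero(s) on the left.
  001010110  ->  keep [0010101], discard [10], prepend 00
= 000010101

Answer: 000010101 (21)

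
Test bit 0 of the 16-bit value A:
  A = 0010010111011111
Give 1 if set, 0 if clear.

Bit 0 is the 1st from the right.
  0010010111011111
                 ^
That bit is 1.

Answer: 1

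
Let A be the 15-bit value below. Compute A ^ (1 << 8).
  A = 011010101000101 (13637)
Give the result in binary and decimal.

Mask = 1 << 8 = 000000100000000
Bit 8 of A is 1; XOR with the mask flips it to 0.
  011010101000101
^ 000000100000000
-----------------
  011010001000101

Answer: 011010001000101 (13381)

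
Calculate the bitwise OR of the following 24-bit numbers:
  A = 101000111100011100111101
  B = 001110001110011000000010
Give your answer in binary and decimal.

Apply | to each column (1 where either bit is 1):
  101000111100011100111101
| 001110001110011000000010
--------------------------
  101110111110011100111111

Answer: 101110111110011100111111 (12314431)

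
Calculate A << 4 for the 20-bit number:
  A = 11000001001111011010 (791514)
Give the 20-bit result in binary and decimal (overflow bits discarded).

Shift left by 4: drop the top 4 bit(s), append 4 zero(s) on the right.
  11000001001111011010  ->  discard [1100], keep [0001001111011010], append 0000
= 00010011110110100000

Answer: 00010011110110100000 (81312)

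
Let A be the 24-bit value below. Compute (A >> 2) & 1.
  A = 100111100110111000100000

Bit 2 is the 3rd from the right.
  100111100110111000100000
                       ^
That bit is 0.

Answer: 0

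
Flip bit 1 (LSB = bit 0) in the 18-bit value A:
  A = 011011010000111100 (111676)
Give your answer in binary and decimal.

Mask = 1 << 1 = 000000000000000010
Bit 1 of A is 0; XOR with the mask flips it to 1.
  011011010000111100
^ 000000000000000010
--------------------
  011011010000111110

Answer: 011011010000111110 (111678)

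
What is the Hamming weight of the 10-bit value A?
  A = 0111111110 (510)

0111111110
1-bits at positions (from bit 0 = LSB): 1, 2, 3, 4, 5, 6, 7, 8
Count = 8

Answer: 8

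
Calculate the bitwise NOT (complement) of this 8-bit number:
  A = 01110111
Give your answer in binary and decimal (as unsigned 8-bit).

Flip each bit (0->1, 1->0):
  01110111
  10001000

Answer: 10001000 (136)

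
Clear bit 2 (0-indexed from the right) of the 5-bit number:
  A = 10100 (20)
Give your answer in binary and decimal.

Mask = ~(1 << 2) = 11011
Bit 2 of A is 1, so AND-ing with the mask clears it to 0.
  10100
& 11011
-------
  10000

Answer: 10000 (16)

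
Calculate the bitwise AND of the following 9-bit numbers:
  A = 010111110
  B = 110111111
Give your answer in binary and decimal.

Apply & to each column (1 only where both bits are 1):
  010111110
& 110111111
-----------
  010111110

Answer: 010111110 (190)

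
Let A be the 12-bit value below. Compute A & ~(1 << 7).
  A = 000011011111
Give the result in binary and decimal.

Mask = ~(1 << 7) = 111101111111
Bit 7 of A is 1, so AND-ing with the mask clears it to 0.
  000011011111
& 111101111111
--------------
  000001011111

Answer: 000001011111 (95)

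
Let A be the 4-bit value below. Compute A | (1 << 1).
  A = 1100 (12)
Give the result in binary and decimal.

Mask = 1 << 1 = 0010
Bit 1 of A is 0, so OR-ing with the mask flips it to 1.
  1100
| 0010
------
  1110

Answer: 1110 (14)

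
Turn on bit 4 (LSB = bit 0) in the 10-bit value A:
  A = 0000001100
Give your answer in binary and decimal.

Mask = 1 << 4 = 0000010000
Bit 4 of A is 0, so OR-ing with the mask flips it to 1.
  0000001100
| 0000010000
------------
  0000011100

Answer: 0000011100 (28)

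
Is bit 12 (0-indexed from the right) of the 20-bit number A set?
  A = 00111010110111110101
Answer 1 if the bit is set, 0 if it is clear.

Bit 12 is the 13th from the right.
  00111010110111110101
         ^
That bit is 0.

Answer: 0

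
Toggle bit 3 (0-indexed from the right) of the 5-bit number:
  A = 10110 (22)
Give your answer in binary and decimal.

Mask = 1 << 3 = 01000
Bit 3 of A is 0; XOR with the mask flips it to 1.
  10110
^ 01000
-------
  11110

Answer: 11110 (30)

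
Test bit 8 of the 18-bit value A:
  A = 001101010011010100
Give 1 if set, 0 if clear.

Bit 8 is the 9th from the right.
  001101010011010100
           ^
That bit is 0.

Answer: 0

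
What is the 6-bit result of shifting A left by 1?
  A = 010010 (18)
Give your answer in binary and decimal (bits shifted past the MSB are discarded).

Shift left by 1: drop the top 1 bit(s), append 1 zero(s) on the right.
  010010  ->  discard [0], keep [10010], append 0
= 100100

Answer: 100100 (36)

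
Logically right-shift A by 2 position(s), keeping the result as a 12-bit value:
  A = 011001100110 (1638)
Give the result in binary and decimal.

Logical shift right by 2: drop the bottom 2 bit(s), prepend 2 zero(s) on the left.
  011001100110  ->  keep [0110011001], discard [10], prepend 00
= 000110011001

Answer: 000110011001 (409)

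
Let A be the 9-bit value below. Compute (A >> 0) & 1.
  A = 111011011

Bit 0 is the 1st from the right.
  111011011
          ^
That bit is 1.

Answer: 1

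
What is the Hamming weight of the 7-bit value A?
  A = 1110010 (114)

1110010
1-bits at positions (from bit 0 = LSB): 1, 4, 5, 6
Count = 4

Answer: 4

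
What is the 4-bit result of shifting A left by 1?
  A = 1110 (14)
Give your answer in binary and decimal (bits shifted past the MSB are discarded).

Shift left by 1: drop the top 1 bit(s), append 1 zero(s) on the right.
  1110  ->  discard [1], keep [110], append 0
= 1100

Answer: 1100 (12)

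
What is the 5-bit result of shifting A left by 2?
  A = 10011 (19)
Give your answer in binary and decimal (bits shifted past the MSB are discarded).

Shift left by 2: drop the top 2 bit(s), append 2 zero(s) on the right.
  10011  ->  discard [10], keep [011], append 00
= 01100

Answer: 01100 (12)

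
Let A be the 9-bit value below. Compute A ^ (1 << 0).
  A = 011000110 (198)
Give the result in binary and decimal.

Mask = 1 << 0 = 000000001
Bit 0 of A is 0; XOR with the mask flips it to 1.
  011000110
^ 000000001
-----------
  011000111

Answer: 011000111 (199)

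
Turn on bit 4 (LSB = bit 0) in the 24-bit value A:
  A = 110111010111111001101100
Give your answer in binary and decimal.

Mask = 1 << 4 = 000000000000000000010000
Bit 4 of A is 0, so OR-ing with the mask flips it to 1.
  110111010111111001101100
| 000000000000000000010000
--------------------------
  110111010111111001111100

Answer: 110111010111111001111100 (14515836)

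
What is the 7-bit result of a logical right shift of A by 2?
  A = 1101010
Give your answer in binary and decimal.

Logical shift right by 2: drop the bottom 2 bit(s), prepend 2 zero(s) on the left.
  1101010  ->  keep [11010], discard [10], prepend 00
= 0011010

Answer: 0011010 (26)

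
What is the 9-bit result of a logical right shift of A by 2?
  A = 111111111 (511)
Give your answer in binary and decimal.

Logical shift right by 2: drop the bottom 2 bit(s), prepend 2 zero(s) on the left.
  111111111  ->  keep [1111111], discard [11], prepend 00
= 001111111

Answer: 001111111 (127)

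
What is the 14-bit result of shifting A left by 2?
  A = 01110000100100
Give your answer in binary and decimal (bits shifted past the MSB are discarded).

Shift left by 2: drop the top 2 bit(s), append 2 zero(s) on the right.
  01110000100100  ->  discard [01], keep [110000100100], append 00
= 11000010010000

Answer: 11000010010000 (12432)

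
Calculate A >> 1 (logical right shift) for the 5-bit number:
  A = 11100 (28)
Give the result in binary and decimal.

Logical shift right by 1: drop the bottom 1 bit(s), prepend 1 zero(s) on the left.
  11100  ->  keep [1110], discard [0], prepend 0
= 01110

Answer: 01110 (14)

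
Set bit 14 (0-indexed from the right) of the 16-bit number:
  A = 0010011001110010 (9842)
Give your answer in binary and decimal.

Mask = 1 << 14 = 0100000000000000
Bit 14 of A is 0, so OR-ing with the mask flips it to 1.
  0010011001110010
| 0100000000000000
------------------
  0110011001110010

Answer: 0110011001110010 (26226)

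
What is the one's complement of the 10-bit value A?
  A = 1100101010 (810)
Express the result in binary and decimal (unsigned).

Flip each bit (0->1, 1->0):
  1100101010
  0011010101

Answer: 0011010101 (213)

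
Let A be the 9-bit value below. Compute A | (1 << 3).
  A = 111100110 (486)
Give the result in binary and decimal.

Mask = 1 << 3 = 000001000
Bit 3 of A is 0, so OR-ing with the mask flips it to 1.
  111100110
| 000001000
-----------
  111101110

Answer: 111101110 (494)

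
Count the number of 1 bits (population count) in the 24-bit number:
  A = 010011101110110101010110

010011101110110101010110
1-bits at positions (from bit 0 = LSB): 1, 2, 4, 6, 8, 10, 11, 13, 14, 15, 17, 18, 19, 22
Count = 14

Answer: 14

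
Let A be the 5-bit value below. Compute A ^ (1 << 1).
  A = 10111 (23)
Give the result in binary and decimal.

Mask = 1 << 1 = 00010
Bit 1 of A is 1; XOR with the mask flips it to 0.
  10111
^ 00010
-------
  10101

Answer: 10101 (21)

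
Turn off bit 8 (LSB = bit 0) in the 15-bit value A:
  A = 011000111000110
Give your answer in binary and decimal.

Mask = ~(1 << 8) = 111111011111111
Bit 8 of A is 1, so AND-ing with the mask clears it to 0.
  011000111000110
& 111111011111111
-----------------
  011000011000110

Answer: 011000011000110 (12486)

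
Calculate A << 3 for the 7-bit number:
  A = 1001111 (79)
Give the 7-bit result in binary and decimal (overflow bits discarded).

Shift left by 3: drop the top 3 bit(s), append 3 zero(s) on the right.
  1001111  ->  discard [100], keep [1111], append 000
= 1111000

Answer: 1111000 (120)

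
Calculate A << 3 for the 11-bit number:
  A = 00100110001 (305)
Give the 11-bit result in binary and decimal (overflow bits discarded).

Shift left by 3: drop the top 3 bit(s), append 3 zero(s) on the right.
  00100110001  ->  discard [001], keep [00110001], append 000
= 00110001000

Answer: 00110001000 (392)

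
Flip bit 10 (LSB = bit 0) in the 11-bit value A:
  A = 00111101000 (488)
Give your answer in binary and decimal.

Mask = 1 << 10 = 10000000000
Bit 10 of A is 0; XOR with the mask flips it to 1.
  00111101000
^ 10000000000
-------------
  10111101000

Answer: 10111101000 (1512)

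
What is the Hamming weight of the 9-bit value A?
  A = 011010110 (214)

011010110
1-bits at positions (from bit 0 = LSB): 1, 2, 4, 6, 7
Count = 5

Answer: 5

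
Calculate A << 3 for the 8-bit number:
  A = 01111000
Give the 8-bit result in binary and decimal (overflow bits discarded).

Shift left by 3: drop the top 3 bit(s), append 3 zero(s) on the right.
  01111000  ->  discard [011], keep [11000], append 000
= 11000000

Answer: 11000000 (192)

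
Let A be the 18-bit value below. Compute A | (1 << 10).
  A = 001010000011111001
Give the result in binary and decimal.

Mask = 1 << 10 = 000000010000000000
Bit 10 of A is 0, so OR-ing with the mask flips it to 1.
  001010000011111001
| 000000010000000000
--------------------
  001010010011111001

Answer: 001010010011111001 (42233)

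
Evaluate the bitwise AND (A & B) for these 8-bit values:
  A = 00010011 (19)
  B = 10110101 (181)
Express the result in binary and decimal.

Apply & to each column (1 only where both bits are 1):
  00010011
& 10110101
----------
  00010001

Answer: 00010001 (17)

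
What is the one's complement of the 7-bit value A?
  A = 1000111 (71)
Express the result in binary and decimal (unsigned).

Flip each bit (0->1, 1->0):
  1000111
  0111000

Answer: 0111000 (56)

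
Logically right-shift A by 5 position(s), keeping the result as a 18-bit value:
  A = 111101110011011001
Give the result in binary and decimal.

Logical shift right by 5: drop the bottom 5 bit(s), prepend 5 zero(s) on the left.
  111101110011011001  ->  keep [1111011100110], discard [11001], prepend 00000
= 000001111011100110

Answer: 000001111011100110 (7910)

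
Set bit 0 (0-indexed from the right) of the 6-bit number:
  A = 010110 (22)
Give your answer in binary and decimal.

Mask = 1 << 0 = 000001
Bit 0 of A is 0, so OR-ing with the mask flips it to 1.
  010110
| 000001
--------
  010111

Answer: 010111 (23)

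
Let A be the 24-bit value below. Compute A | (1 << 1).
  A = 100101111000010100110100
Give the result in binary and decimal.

Mask = 1 << 1 = 000000000000000000000010
Bit 1 of A is 0, so OR-ing with the mask flips it to 1.
  100101111000010100110100
| 000000000000000000000010
--------------------------
  100101111000010100110110

Answer: 100101111000010100110110 (9930038)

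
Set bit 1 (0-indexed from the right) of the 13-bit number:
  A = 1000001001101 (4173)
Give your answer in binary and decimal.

Mask = 1 << 1 = 0000000000010
Bit 1 of A is 0, so OR-ing with the mask flips it to 1.
  1000001001101
| 0000000000010
---------------
  1000001001111

Answer: 1000001001111 (4175)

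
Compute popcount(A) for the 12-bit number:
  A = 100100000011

100100000011
1-bits at positions (from bit 0 = LSB): 0, 1, 8, 11
Count = 4

Answer: 4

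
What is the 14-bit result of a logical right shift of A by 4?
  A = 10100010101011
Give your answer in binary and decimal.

Logical shift right by 4: drop the bottom 4 bit(s), prepend 4 zero(s) on the left.
  10100010101011  ->  keep [1010001010], discard [1011], prepend 0000
= 00001010001010

Answer: 00001010001010 (650)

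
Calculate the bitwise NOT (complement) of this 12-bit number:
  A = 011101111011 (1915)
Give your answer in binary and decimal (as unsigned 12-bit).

Flip each bit (0->1, 1->0):
  011101111011
  100010000100

Answer: 100010000100 (2180)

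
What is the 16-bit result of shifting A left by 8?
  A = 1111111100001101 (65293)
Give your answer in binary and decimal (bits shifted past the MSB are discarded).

Shift left by 8: drop the top 8 bit(s), append 8 zero(s) on the right.
  1111111100001101  ->  discard [11111111], keep [00001101], append 00000000
= 0000110100000000

Answer: 0000110100000000 (3328)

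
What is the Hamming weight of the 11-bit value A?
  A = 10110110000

10110110000
1-bits at positions (from bit 0 = LSB): 4, 5, 7, 8, 10
Count = 5

Answer: 5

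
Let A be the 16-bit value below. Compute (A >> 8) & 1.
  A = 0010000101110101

Bit 8 is the 9th from the right.
  0010000101110101
         ^
That bit is 1.

Answer: 1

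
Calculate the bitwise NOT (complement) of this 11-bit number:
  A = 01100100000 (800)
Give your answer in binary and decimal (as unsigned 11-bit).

Flip each bit (0->1, 1->0):
  01100100000
  10011011111

Answer: 10011011111 (1247)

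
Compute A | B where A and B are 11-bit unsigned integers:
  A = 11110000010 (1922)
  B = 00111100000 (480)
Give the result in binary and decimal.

Apply | to each column (1 where either bit is 1):
  11110000010
| 00111100000
-------------
  11111100010

Answer: 11111100010 (2018)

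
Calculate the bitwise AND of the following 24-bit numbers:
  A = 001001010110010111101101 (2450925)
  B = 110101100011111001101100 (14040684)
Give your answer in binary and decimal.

Apply & to each column (1 only where both bits are 1):
  001001010110010111101101
& 110101100011111001101100
--------------------------
  000001000010010001101100

Answer: 000001000010010001101100 (271468)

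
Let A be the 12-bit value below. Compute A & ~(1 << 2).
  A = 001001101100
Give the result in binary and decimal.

Mask = ~(1 << 2) = 111111111011
Bit 2 of A is 1, so AND-ing with the mask clears it to 0.
  001001101100
& 111111111011
--------------
  001001101000

Answer: 001001101000 (616)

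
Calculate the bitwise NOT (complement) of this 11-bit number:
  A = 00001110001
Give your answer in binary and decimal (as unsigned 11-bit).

Flip each bit (0->1, 1->0):
  00001110001
  11110001110

Answer: 11110001110 (1934)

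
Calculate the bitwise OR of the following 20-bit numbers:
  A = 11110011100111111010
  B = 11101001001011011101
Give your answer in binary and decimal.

Apply | to each column (1 where either bit is 1):
  11110011100111111010
| 11101001001011011101
----------------------
  11111011101111111111

Answer: 11111011101111111111 (1031167)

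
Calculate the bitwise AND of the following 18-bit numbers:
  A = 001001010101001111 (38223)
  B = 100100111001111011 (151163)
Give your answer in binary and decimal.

Apply & to each column (1 only where both bits are 1):
  001001010101001111
& 100100111001111011
--------------------
  000000010001001011

Answer: 000000010001001011 (1099)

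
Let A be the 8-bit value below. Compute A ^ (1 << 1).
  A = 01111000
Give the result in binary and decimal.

Mask = 1 << 1 = 00000010
Bit 1 of A is 0; XOR with the mask flips it to 1.
  01111000
^ 00000010
----------
  01111010

Answer: 01111010 (122)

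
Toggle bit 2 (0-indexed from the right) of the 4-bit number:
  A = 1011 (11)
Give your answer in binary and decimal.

Mask = 1 << 2 = 0100
Bit 2 of A is 0; XOR with the mask flips it to 1.
  1011
^ 0100
------
  1111

Answer: 1111 (15)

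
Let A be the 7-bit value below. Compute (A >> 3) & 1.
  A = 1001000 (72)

Bit 3 is the 4th from the right.
  1001000
     ^
That bit is 1.

Answer: 1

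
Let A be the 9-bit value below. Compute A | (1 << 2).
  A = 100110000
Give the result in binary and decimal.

Mask = 1 << 2 = 000000100
Bit 2 of A is 0, so OR-ing with the mask flips it to 1.
  100110000
| 000000100
-----------
  100110100

Answer: 100110100 (308)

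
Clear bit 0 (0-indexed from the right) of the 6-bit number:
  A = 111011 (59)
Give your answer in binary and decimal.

Mask = ~(1 << 0) = 111110
Bit 0 of A is 1, so AND-ing with the mask clears it to 0.
  111011
& 111110
--------
  111010

Answer: 111010 (58)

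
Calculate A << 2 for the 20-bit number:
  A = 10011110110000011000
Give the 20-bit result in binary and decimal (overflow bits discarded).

Shift left by 2: drop the top 2 bit(s), append 2 zero(s) on the right.
  10011110110000011000  ->  discard [10], keep [011110110000011000], append 00
= 01111011000001100000

Answer: 01111011000001100000 (503904)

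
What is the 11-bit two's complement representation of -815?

1. Binary of +815:  01100101111
2. Invert bits:     10011010000
3. Add 1:           10011010001

Answer: 10011010001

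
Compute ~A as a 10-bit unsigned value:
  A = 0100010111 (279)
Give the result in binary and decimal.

Flip each bit (0->1, 1->0):
  0100010111
  1011101000

Answer: 1011101000 (744)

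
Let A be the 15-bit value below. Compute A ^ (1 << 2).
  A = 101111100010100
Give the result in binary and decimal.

Mask = 1 << 2 = 000000000000100
Bit 2 of A is 1; XOR with the mask flips it to 0.
  101111100010100
^ 000000000000100
-----------------
  101111100010000

Answer: 101111100010000 (24336)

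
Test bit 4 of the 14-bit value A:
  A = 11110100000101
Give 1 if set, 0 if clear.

Bit 4 is the 5th from the right.
  11110100000101
           ^
That bit is 0.

Answer: 0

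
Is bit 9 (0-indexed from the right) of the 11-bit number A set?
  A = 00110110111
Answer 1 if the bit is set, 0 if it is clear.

Bit 9 is the 10th from the right.
  00110110111
   ^
That bit is 0.

Answer: 0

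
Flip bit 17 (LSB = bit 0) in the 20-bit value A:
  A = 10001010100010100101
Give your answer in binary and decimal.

Mask = 1 << 17 = 00100000000000000000
Bit 17 of A is 0; XOR with the mask flips it to 1.
  10001010100010100101
^ 00100000000000000000
----------------------
  10101010100010100101

Answer: 10101010100010100101 (698533)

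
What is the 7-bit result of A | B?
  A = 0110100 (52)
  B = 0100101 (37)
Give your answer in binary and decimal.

Apply | to each column (1 where either bit is 1):
  0110100
| 0100101
---------
  0110101

Answer: 0110101 (53)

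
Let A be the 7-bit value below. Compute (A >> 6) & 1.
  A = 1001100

Bit 6 is the 7th from the right.
  1001100
  ^
That bit is 1.

Answer: 1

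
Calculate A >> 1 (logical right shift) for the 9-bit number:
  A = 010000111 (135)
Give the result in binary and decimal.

Logical shift right by 1: drop the bottom 1 bit(s), prepend 1 zero(s) on the left.
  010000111  ->  keep [01000011], discard [1], prepend 0
= 001000011

Answer: 001000011 (67)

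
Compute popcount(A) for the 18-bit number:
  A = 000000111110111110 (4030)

000000111110111110
1-bits at positions (from bit 0 = LSB): 1, 2, 3, 4, 5, 7, 8, 9, 10, 11
Count = 10

Answer: 10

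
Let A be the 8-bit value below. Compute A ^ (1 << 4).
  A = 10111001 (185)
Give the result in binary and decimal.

Mask = 1 << 4 = 00010000
Bit 4 of A is 1; XOR with the mask flips it to 0.
  10111001
^ 00010000
----------
  10101001

Answer: 10101001 (169)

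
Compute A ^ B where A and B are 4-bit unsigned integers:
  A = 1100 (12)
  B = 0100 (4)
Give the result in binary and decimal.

Apply ^ to each column (1 where bits differ):
  1100
^ 0100
------
  1000

Answer: 1000 (8)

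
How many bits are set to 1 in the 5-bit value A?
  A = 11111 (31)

11111
1-bits at positions (from bit 0 = LSB): 0, 1, 2, 3, 4
Count = 5

Answer: 5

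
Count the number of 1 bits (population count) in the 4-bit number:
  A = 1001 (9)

1001
1-bits at positions (from bit 0 = LSB): 0, 3
Count = 2

Answer: 2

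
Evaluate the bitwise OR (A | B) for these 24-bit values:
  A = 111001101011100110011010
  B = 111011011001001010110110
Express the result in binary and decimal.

Apply | to each column (1 where either bit is 1):
  111001101011100110011010
| 111011011001001010110110
--------------------------
  111011111011101110111110

Answer: 111011111011101110111110 (15711166)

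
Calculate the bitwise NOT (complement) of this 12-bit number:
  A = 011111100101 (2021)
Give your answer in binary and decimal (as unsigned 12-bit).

Flip each bit (0->1, 1->0):
  011111100101
  100000011010

Answer: 100000011010 (2074)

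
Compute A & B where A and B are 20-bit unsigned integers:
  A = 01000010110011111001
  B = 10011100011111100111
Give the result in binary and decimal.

Apply & to each column (1 only where both bits are 1):
  01000010110011111001
& 10011100011111100111
----------------------
  00000000010011100001

Answer: 00000000010011100001 (1249)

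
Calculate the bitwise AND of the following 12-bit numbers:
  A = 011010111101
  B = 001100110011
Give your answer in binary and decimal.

Apply & to each column (1 only where both bits are 1):
  011010111101
& 001100110011
--------------
  001000110001

Answer: 001000110001 (561)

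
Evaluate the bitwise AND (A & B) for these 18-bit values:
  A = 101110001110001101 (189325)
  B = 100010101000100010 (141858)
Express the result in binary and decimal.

Apply & to each column (1 only where both bits are 1):
  101110001110001101
& 100010101000100010
--------------------
  100010001000000000

Answer: 100010001000000000 (139776)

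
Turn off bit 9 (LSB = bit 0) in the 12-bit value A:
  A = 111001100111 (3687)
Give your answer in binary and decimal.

Mask = ~(1 << 9) = 110111111111
Bit 9 of A is 1, so AND-ing with the mask clears it to 0.
  111001100111
& 110111111111
--------------
  110001100111

Answer: 110001100111 (3175)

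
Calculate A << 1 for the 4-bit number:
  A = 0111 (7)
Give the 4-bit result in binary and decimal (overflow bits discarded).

Shift left by 1: drop the top 1 bit(s), append 1 zero(s) on the right.
  0111  ->  discard [0], keep [111], append 0
= 1110

Answer: 1110 (14)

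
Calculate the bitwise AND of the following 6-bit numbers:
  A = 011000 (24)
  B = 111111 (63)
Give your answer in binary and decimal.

Apply & to each column (1 only where both bits are 1):
  011000
& 111111
--------
  011000

Answer: 011000 (24)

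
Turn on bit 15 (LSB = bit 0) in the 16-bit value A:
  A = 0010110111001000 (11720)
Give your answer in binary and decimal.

Mask = 1 << 15 = 1000000000000000
Bit 15 of A is 0, so OR-ing with the mask flips it to 1.
  0010110111001000
| 1000000000000000
------------------
  1010110111001000

Answer: 1010110111001000 (44488)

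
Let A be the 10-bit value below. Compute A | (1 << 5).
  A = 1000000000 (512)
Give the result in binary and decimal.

Mask = 1 << 5 = 0000100000
Bit 5 of A is 0, so OR-ing with the mask flips it to 1.
  1000000000
| 0000100000
------------
  1000100000

Answer: 1000100000 (544)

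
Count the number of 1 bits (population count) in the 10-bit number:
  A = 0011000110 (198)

0011000110
1-bits at positions (from bit 0 = LSB): 1, 2, 6, 7
Count = 4

Answer: 4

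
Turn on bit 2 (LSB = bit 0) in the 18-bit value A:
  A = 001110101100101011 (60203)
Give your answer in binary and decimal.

Mask = 1 << 2 = 000000000000000100
Bit 2 of A is 0, so OR-ing with the mask flips it to 1.
  001110101100101011
| 000000000000000100
--------------------
  001110101100101111

Answer: 001110101100101111 (60207)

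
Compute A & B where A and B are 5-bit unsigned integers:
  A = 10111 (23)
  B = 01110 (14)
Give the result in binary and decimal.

Apply & to each column (1 only where both bits are 1):
  10111
& 01110
-------
  00110

Answer: 00110 (6)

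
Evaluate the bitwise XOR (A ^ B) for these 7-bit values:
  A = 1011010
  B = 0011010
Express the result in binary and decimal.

Apply ^ to each column (1 where bits differ):
  1011010
^ 0011010
---------
  1000000

Answer: 1000000 (64)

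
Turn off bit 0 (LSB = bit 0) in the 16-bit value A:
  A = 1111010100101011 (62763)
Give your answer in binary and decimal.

Mask = ~(1 << 0) = 1111111111111110
Bit 0 of A is 1, so AND-ing with the mask clears it to 0.
  1111010100101011
& 1111111111111110
------------------
  1111010100101010

Answer: 1111010100101010 (62762)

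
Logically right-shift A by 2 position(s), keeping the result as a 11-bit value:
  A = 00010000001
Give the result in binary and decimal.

Logical shift right by 2: drop the bottom 2 bit(s), prepend 2 zero(s) on the left.
  00010000001  ->  keep [000100000], discard [01], prepend 00
= 00000100000

Answer: 00000100000 (32)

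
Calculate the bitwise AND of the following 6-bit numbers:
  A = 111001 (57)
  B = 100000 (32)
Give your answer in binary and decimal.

Apply & to each column (1 only where both bits are 1):
  111001
& 100000
--------
  100000

Answer: 100000 (32)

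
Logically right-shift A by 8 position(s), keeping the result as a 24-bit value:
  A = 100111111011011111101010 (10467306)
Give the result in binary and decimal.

Logical shift right by 8: drop the bottom 8 bit(s), prepend 8 zero(s) on the left.
  100111111011011111101010  ->  keep [1001111110110111], discard [11101010], prepend 00000000
= 000000001001111110110111

Answer: 000000001001111110110111 (40887)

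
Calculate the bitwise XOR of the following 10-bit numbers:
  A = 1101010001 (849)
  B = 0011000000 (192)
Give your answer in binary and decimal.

Apply ^ to each column (1 where bits differ):
  1101010001
^ 0011000000
------------
  1110010001

Answer: 1110010001 (913)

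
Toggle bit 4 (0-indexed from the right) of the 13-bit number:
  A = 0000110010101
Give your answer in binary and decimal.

Mask = 1 << 4 = 0000000010000
Bit 4 of A is 1; XOR with the mask flips it to 0.
  0000110010101
^ 0000000010000
---------------
  0000110000101

Answer: 0000110000101 (389)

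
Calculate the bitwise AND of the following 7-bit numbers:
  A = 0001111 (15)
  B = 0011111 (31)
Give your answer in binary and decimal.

Apply & to each column (1 only where both bits are 1):
  0001111
& 0011111
---------
  0001111

Answer: 0001111 (15)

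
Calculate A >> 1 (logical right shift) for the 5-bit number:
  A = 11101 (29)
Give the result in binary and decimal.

Logical shift right by 1: drop the bottom 1 bit(s), prepend 1 zero(s) on the left.
  11101  ->  keep [1110], discard [1], prepend 0
= 01110

Answer: 01110 (14)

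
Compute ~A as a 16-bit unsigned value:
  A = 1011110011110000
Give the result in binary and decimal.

Flip each bit (0->1, 1->0):
  1011110011110000
  0100001100001111

Answer: 0100001100001111 (17167)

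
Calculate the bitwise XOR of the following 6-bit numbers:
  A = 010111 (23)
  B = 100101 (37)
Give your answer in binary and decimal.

Apply ^ to each column (1 where bits differ):
  010111
^ 100101
--------
  110010

Answer: 110010 (50)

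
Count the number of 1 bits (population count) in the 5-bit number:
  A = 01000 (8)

01000
1-bits at positions (from bit 0 = LSB): 3
Count = 1

Answer: 1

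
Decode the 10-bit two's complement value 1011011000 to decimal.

MSB is 1, so the value is negative. Find the magnitude:
1. Invert bits:  0100100111
2. Add 1:        0100101000  = 296
3. Apply sign:   -296

Answer: -296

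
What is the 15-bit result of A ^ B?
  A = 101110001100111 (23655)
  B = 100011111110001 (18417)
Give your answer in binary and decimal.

Apply ^ to each column (1 where bits differ):
  101110001100111
^ 100011111110001
-----------------
  001101110010110

Answer: 001101110010110 (7062)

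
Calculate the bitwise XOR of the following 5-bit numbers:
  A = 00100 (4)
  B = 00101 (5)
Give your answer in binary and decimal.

Apply ^ to each column (1 where bits differ):
  00100
^ 00101
-------
  00001

Answer: 00001 (1)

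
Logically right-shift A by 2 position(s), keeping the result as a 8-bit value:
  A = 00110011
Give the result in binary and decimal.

Logical shift right by 2: drop the bottom 2 bit(s), prepend 2 zero(s) on the left.
  00110011  ->  keep [001100], discard [11], prepend 00
= 00001100

Answer: 00001100 (12)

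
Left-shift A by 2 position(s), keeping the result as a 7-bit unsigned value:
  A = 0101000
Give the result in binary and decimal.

Shift left by 2: drop the top 2 bit(s), append 2 zero(s) on the right.
  0101000  ->  discard [01], keep [01000], append 00
= 0100000

Answer: 0100000 (32)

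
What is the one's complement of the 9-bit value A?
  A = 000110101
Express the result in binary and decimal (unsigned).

Flip each bit (0->1, 1->0):
  000110101
  111001010

Answer: 111001010 (458)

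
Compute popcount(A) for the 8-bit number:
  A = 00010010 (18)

00010010
1-bits at positions (from bit 0 = LSB): 1, 4
Count = 2

Answer: 2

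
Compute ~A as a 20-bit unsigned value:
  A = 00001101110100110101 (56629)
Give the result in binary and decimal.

Flip each bit (0->1, 1->0):
  00001101110100110101
  11110010001011001010

Answer: 11110010001011001010 (991946)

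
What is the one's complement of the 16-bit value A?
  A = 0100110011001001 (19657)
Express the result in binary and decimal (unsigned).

Flip each bit (0->1, 1->0):
  0100110011001001
  1011001100110110

Answer: 1011001100110110 (45878)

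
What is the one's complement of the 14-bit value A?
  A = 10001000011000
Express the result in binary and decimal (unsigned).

Flip each bit (0->1, 1->0):
  10001000011000
  01110111100111

Answer: 01110111100111 (7655)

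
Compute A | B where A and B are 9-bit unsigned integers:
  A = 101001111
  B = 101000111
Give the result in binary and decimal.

Apply | to each column (1 where either bit is 1):
  101001111
| 101000111
-----------
  101001111

Answer: 101001111 (335)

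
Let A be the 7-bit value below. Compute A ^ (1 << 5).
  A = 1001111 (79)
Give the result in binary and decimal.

Mask = 1 << 5 = 0100000
Bit 5 of A is 0; XOR with the mask flips it to 1.
  1001111
^ 0100000
---------
  1101111

Answer: 1101111 (111)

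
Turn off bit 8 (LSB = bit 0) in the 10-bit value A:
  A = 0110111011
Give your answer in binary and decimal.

Mask = ~(1 << 8) = 1011111111
Bit 8 of A is 1, so AND-ing with the mask clears it to 0.
  0110111011
& 1011111111
------------
  0010111011

Answer: 0010111011 (187)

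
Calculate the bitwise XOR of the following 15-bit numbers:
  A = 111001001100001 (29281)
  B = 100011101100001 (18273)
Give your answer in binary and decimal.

Apply ^ to each column (1 where bits differ):
  111001001100001
^ 100011101100001
-----------------
  011010100000000

Answer: 011010100000000 (13568)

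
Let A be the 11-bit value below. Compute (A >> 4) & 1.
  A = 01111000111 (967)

Bit 4 is the 5th from the right.
  01111000111
        ^
That bit is 0.

Answer: 0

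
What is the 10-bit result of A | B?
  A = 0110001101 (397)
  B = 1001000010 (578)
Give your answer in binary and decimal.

Apply | to each column (1 where either bit is 1):
  0110001101
| 1001000010
------------
  1111001111

Answer: 1111001111 (975)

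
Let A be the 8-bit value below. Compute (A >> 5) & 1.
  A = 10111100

Bit 5 is the 6th from the right.
  10111100
    ^
That bit is 1.

Answer: 1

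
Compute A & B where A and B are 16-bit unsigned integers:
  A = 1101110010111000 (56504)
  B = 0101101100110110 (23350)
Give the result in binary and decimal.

Apply & to each column (1 only where both bits are 1):
  1101110010111000
& 0101101100110110
------------------
  0101100000110000

Answer: 0101100000110000 (22576)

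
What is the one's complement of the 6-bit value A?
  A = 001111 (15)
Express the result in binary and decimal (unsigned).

Flip each bit (0->1, 1->0):
  001111
  110000

Answer: 110000 (48)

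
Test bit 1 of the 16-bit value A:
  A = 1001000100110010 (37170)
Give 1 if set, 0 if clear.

Bit 1 is the 2nd from the right.
  1001000100110010
                ^
That bit is 1.

Answer: 1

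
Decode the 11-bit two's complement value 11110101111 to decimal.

MSB is 1, so the value is negative. Find the magnitude:
1. Invert bits:  00001010000
2. Add 1:        00001010001  = 81
3. Apply sign:   -81

Answer: -81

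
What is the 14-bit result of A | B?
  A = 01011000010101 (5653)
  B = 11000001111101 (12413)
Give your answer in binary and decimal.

Apply | to each column (1 where either bit is 1):
  01011000010101
| 11000001111101
----------------
  11011001111101

Answer: 11011001111101 (13949)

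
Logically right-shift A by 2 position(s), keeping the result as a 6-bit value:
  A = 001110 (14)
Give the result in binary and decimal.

Logical shift right by 2: drop the bottom 2 bit(s), prepend 2 zero(s) on the left.
  001110  ->  keep [0011], discard [10], prepend 00
= 000011

Answer: 000011 (3)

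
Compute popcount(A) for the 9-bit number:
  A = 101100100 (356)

101100100
1-bits at positions (from bit 0 = LSB): 2, 5, 6, 8
Count = 4

Answer: 4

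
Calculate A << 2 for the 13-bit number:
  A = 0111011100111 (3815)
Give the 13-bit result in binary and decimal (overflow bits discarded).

Shift left by 2: drop the top 2 bit(s), append 2 zero(s) on the right.
  0111011100111  ->  discard [01], keep [11011100111], append 00
= 1101110011100

Answer: 1101110011100 (7068)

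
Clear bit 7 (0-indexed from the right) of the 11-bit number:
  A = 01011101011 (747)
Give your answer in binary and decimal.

Mask = ~(1 << 7) = 11101111111
Bit 7 of A is 1, so AND-ing with the mask clears it to 0.
  01011101011
& 11101111111
-------------
  01001101011

Answer: 01001101011 (619)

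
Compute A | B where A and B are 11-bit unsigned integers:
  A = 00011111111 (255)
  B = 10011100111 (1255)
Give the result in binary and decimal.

Apply | to each column (1 where either bit is 1):
  00011111111
| 10011100111
-------------
  10011111111

Answer: 10011111111 (1279)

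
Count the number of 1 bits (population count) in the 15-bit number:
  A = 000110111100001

000110111100001
1-bits at positions (from bit 0 = LSB): 0, 5, 6, 7, 8, 10, 11
Count = 7

Answer: 7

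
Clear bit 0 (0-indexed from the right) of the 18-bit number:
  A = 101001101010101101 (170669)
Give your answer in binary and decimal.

Mask = ~(1 << 0) = 111111111111111110
Bit 0 of A is 1, so AND-ing with the mask clears it to 0.
  101001101010101101
& 111111111111111110
--------------------
  101001101010101100

Answer: 101001101010101100 (170668)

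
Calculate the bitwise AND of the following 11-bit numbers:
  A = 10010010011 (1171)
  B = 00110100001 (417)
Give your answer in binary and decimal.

Apply & to each column (1 only where both bits are 1):
  10010010011
& 00110100001
-------------
  00010000001

Answer: 00010000001 (129)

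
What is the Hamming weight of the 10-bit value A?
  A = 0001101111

0001101111
1-bits at positions (from bit 0 = LSB): 0, 1, 2, 3, 5, 6
Count = 6

Answer: 6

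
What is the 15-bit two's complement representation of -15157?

1. Binary of +15157:  011101100110101
2. Invert bits:     100010011001010
3. Add 1:           100010011001011

Answer: 100010011001011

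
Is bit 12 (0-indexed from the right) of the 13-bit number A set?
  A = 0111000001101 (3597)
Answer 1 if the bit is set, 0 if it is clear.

Bit 12 is the 13th from the right.
  0111000001101
  ^
That bit is 0.

Answer: 0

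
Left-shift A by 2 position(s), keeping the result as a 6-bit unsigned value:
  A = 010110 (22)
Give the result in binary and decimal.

Shift left by 2: drop the top 2 bit(s), append 2 zero(s) on the right.
  010110  ->  discard [01], keep [0110], append 00
= 011000

Answer: 011000 (24)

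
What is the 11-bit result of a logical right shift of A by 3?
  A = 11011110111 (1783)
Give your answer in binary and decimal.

Logical shift right by 3: drop the bottom 3 bit(s), prepend 3 zero(s) on the left.
  11011110111  ->  keep [11011110], discard [111], prepend 000
= 00011011110

Answer: 00011011110 (222)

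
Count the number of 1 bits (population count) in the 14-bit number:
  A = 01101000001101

01101000001101
1-bits at positions (from bit 0 = LSB): 0, 2, 3, 9, 11, 12
Count = 6

Answer: 6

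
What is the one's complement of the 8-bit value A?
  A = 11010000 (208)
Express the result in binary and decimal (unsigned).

Flip each bit (0->1, 1->0):
  11010000
  00101111

Answer: 00101111 (47)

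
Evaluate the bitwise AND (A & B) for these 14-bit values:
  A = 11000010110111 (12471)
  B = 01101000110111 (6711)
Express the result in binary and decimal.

Apply & to each column (1 only where both bits are 1):
  11000010110111
& 01101000110111
----------------
  01000000110111

Answer: 01000000110111 (4151)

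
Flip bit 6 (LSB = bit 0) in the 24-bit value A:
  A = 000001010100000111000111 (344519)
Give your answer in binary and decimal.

Mask = 1 << 6 = 000000000000000001000000
Bit 6 of A is 1; XOR with the mask flips it to 0.
  000001010100000111000111
^ 000000000000000001000000
--------------------------
  000001010100000110000111

Answer: 000001010100000110000111 (344455)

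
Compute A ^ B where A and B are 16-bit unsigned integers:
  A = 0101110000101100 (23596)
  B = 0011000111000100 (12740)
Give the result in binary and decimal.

Apply ^ to each column (1 where bits differ):
  0101110000101100
^ 0011000111000100
------------------
  0110110111101000

Answer: 0110110111101000 (28136)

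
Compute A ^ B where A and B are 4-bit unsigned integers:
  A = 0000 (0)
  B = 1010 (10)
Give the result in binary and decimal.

Apply ^ to each column (1 where bits differ):
  0000
^ 1010
------
  1010

Answer: 1010 (10)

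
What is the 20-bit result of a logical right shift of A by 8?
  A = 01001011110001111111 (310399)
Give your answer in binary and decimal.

Logical shift right by 8: drop the bottom 8 bit(s), prepend 8 zero(s) on the left.
  01001011110001111111  ->  keep [010010111100], discard [01111111], prepend 00000000
= 00000000010010111100

Answer: 00000000010010111100 (1212)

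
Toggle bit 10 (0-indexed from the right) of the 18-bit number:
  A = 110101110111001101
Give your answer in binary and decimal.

Mask = 1 << 10 = 000000010000000000
Bit 10 of A is 1; XOR with the mask flips it to 0.
  110101110111001101
^ 000000010000000000
--------------------
  110101100111001101

Answer: 110101100111001101 (219597)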